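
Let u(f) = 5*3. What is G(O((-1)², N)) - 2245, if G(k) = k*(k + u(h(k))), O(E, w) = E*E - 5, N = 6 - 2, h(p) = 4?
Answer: -2289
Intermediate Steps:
N = 4
u(f) = 15
O(E, w) = -5 + E² (O(E, w) = E² - 5 = -5 + E²)
G(k) = k*(15 + k) (G(k) = k*(k + 15) = k*(15 + k))
G(O((-1)², N)) - 2245 = (-5 + ((-1)²)²)*(15 + (-5 + ((-1)²)²)) - 2245 = (-5 + 1²)*(15 + (-5 + 1²)) - 2245 = (-5 + 1)*(15 + (-5 + 1)) - 2245 = -4*(15 - 4) - 2245 = -4*11 - 2245 = -44 - 2245 = -2289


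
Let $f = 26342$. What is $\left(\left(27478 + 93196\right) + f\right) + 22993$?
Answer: $170009$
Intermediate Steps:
$\left(\left(27478 + 93196\right) + f\right) + 22993 = \left(\left(27478 + 93196\right) + 26342\right) + 22993 = \left(120674 + 26342\right) + 22993 = 147016 + 22993 = 170009$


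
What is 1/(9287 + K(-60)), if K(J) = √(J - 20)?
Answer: 9287/86248449 - 4*I*√5/86248449 ≈ 0.00010768 - 1.037e-7*I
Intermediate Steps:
K(J) = √(-20 + J)
1/(9287 + K(-60)) = 1/(9287 + √(-20 - 60)) = 1/(9287 + √(-80)) = 1/(9287 + 4*I*√5)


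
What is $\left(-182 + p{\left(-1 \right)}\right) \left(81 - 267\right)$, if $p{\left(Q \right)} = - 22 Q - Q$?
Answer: $29574$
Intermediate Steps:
$p{\left(Q \right)} = - 23 Q$
$\left(-182 + p{\left(-1 \right)}\right) \left(81 - 267\right) = \left(-182 - -23\right) \left(81 - 267\right) = \left(-182 + 23\right) \left(-186\right) = \left(-159\right) \left(-186\right) = 29574$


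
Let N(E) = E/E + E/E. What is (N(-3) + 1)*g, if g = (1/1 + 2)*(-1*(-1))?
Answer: 9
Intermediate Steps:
g = 3 (g = (1 + 2)*1 = 3*1 = 3)
N(E) = 2 (N(E) = 1 + 1 = 2)
(N(-3) + 1)*g = (2 + 1)*3 = 3*3 = 9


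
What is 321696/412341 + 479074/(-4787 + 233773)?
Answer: 45200955415/15736719371 ≈ 2.8723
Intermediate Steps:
321696/412341 + 479074/(-4787 + 233773) = 321696*(1/412341) + 479074/228986 = 107232/137447 + 479074*(1/228986) = 107232/137447 + 239537/114493 = 45200955415/15736719371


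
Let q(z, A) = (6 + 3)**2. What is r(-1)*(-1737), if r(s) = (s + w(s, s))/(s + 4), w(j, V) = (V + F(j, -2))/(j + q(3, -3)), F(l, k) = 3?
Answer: 22581/40 ≈ 564.53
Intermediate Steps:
q(z, A) = 81 (q(z, A) = 9**2 = 81)
w(j, V) = (3 + V)/(81 + j) (w(j, V) = (V + 3)/(j + 81) = (3 + V)/(81 + j))
r(s) = (s + (3 + s)/(81 + s))/(4 + s) (r(s) = (s + (3 + s)/(81 + s))/(s + 4) = (s + (3 + s)/(81 + s))/(4 + s))
r(-1)*(-1737) = ((3 - 1 - (81 - 1))/((4 - 1)*(81 - 1)))*(-1737) = ((3 - 1 - 1*80)/(3*80))*(-1737) = ((1/3)*(1/80)*(3 - 1 - 80))*(-1737) = ((1/3)*(1/80)*(-78))*(-1737) = -13/40*(-1737) = 22581/40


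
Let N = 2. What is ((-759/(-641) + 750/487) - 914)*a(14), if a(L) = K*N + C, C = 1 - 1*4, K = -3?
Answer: 2560232295/312167 ≈ 8201.5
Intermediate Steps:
C = -3 (C = 1 - 4 = -3)
a(L) = -9 (a(L) = -3*2 - 3 = -6 - 3 = -9)
((-759/(-641) + 750/487) - 914)*a(14) = ((-759/(-641) + 750/487) - 914)*(-9) = ((-759*(-1/641) + 750*(1/487)) - 914)*(-9) = ((759/641 + 750/487) - 914)*(-9) = (850383/312167 - 914)*(-9) = -284470255/312167*(-9) = 2560232295/312167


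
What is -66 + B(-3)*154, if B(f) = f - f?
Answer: -66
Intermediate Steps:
B(f) = 0
-66 + B(-3)*154 = -66 + 0*154 = -66 + 0 = -66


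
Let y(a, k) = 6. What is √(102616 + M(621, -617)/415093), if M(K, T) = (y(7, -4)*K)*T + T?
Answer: √17680007885721797/415093 ≈ 320.33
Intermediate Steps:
M(K, T) = T + 6*K*T (M(K, T) = (6*K)*T + T = 6*K*T + T = T + 6*K*T)
√(102616 + M(621, -617)/415093) = √(102616 - 617*(1 + 6*621)/415093) = √(102616 - 617*(1 + 3726)*(1/415093)) = √(102616 - 617*3727*(1/415093)) = √(102616 - 2299559*1/415093) = √(102616 - 2299559/415093) = √(42592883729/415093) = √17680007885721797/415093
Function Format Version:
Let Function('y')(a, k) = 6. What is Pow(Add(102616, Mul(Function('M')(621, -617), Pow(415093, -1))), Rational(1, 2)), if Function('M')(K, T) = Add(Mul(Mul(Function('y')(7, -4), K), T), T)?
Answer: Mul(Rational(1, 415093), Pow(17680007885721797, Rational(1, 2))) ≈ 320.33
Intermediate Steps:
Function('M')(K, T) = Add(T, Mul(6, K, T)) (Function('M')(K, T) = Add(Mul(Mul(6, K), T), T) = Add(Mul(6, K, T), T) = Add(T, Mul(6, K, T)))
Pow(Add(102616, Mul(Function('M')(621, -617), Pow(415093, -1))), Rational(1, 2)) = Pow(Add(102616, Mul(Mul(-617, Add(1, Mul(6, 621))), Pow(415093, -1))), Rational(1, 2)) = Pow(Add(102616, Mul(Mul(-617, Add(1, 3726)), Rational(1, 415093))), Rational(1, 2)) = Pow(Add(102616, Mul(Mul(-617, 3727), Rational(1, 415093))), Rational(1, 2)) = Pow(Add(102616, Mul(-2299559, Rational(1, 415093))), Rational(1, 2)) = Pow(Add(102616, Rational(-2299559, 415093)), Rational(1, 2)) = Pow(Rational(42592883729, 415093), Rational(1, 2)) = Mul(Rational(1, 415093), Pow(17680007885721797, Rational(1, 2)))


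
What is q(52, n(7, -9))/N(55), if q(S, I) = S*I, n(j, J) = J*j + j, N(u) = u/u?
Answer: -2912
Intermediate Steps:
N(u) = 1
n(j, J) = j + J*j
q(S, I) = I*S
q(52, n(7, -9))/N(55) = ((7*(1 - 9))*52)/1 = ((7*(-8))*52)*1 = -56*52*1 = -2912*1 = -2912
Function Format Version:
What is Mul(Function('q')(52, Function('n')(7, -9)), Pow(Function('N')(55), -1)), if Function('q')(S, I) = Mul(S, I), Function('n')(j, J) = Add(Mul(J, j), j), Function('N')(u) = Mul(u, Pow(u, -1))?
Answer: -2912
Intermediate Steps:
Function('N')(u) = 1
Function('n')(j, J) = Add(j, Mul(J, j))
Function('q')(S, I) = Mul(I, S)
Mul(Function('q')(52, Function('n')(7, -9)), Pow(Function('N')(55), -1)) = Mul(Mul(Mul(7, Add(1, -9)), 52), Pow(1, -1)) = Mul(Mul(Mul(7, -8), 52), 1) = Mul(Mul(-56, 52), 1) = Mul(-2912, 1) = -2912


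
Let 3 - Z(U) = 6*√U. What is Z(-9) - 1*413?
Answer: -410 - 18*I ≈ -410.0 - 18.0*I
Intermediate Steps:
Z(U) = 3 - 6*√U
Z(-9) - 1*413 = (3 - 18*I) - 1*413 = (3 - 18*I) - 413 = -410 - 18*I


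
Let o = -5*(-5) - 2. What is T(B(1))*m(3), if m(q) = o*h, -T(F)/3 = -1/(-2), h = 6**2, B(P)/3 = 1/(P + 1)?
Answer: -1242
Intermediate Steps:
B(P) = 3/(1 + P) (B(P) = 3/(P + 1) = 3/(1 + P))
h = 36
T(F) = -3/2 (T(F) = -(-3)/(-2) = -(-3)*(-1)/2 = -3*1/2 = -3/2)
o = 23 (o = 25 - 2 = 23)
m(q) = 828 (m(q) = 23*36 = 828)
T(B(1))*m(3) = -3/2*828 = -1242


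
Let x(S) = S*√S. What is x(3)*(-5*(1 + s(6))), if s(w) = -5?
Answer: 60*√3 ≈ 103.92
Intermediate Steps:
x(S) = S^(3/2)
x(3)*(-5*(1 + s(6))) = 3^(3/2)*(-5*(1 - 5)) = (3*√3)*(-5*(-4)) = (3*√3)*20 = 60*√3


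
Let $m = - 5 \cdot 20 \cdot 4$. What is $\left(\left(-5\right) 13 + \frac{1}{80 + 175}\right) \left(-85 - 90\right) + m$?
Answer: $\frac{559690}{51} \approx 10974.0$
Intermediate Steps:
$m = -400$ ($m = \left(-5\right) 80 = -400$)
$\left(\left(-5\right) 13 + \frac{1}{80 + 175}\right) \left(-85 - 90\right) + m = \left(\left(-5\right) 13 + \frac{1}{80 + 175}\right) \left(-85 - 90\right) - 400 = \left(-65 + \frac{1}{255}\right) \left(-175\right) - 400 = \left(- \frac{16574}{255}\right) \left(-175\right) - 400 = \frac{580090}{51} - 400 = \frac{559690}{51}$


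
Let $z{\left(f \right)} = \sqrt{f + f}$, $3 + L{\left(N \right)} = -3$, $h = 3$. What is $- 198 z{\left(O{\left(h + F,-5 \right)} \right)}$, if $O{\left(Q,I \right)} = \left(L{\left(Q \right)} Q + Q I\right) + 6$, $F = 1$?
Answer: $- 396 i \sqrt{19} \approx - 1726.1 i$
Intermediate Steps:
$L{\left(N \right)} = -6$ ($L{\left(N \right)} = -3 - 3 = -6$)
$O{\left(Q,I \right)} = 6 - 6 Q + I Q$ ($O{\left(Q,I \right)} = \left(- 6 Q + Q I\right) + 6 = \left(- 6 Q + I Q\right) + 6 = 6 - 6 Q + I Q$)
$z{\left(f \right)} = \sqrt{2} \sqrt{f}$ ($z{\left(f \right)} = \sqrt{2 f} = \sqrt{2} \sqrt{f}$)
$- 198 z{\left(O{\left(h + F,-5 \right)} \right)} = - 198 \sqrt{2} \sqrt{6 - 6 \left(3 + 1\right) - 5 \left(3 + 1\right)} = - 198 \sqrt{2} \sqrt{6 - 24 - 20} = - 198 \sqrt{2} \sqrt{-38} = - 198 \sqrt{2} i \sqrt{38} = - 198 \cdot 2 i \sqrt{19} = - 396 i \sqrt{19}$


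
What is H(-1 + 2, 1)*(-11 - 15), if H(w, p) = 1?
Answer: -26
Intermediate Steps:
H(-1 + 2, 1)*(-11 - 15) = 1*(-11 - 15) = 1*(-26) = -26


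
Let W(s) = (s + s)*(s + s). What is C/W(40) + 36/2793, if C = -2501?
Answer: -2251631/5958400 ≈ -0.37789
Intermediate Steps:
W(s) = 4*s² (W(s) = (2*s)*(2*s) = 4*s²)
C/W(40) + 36/2793 = -2501/(4*40²) + 36/2793 = -2501/(4*1600) + 36*(1/2793) = -2501/6400 + 12/931 = -2251631/5958400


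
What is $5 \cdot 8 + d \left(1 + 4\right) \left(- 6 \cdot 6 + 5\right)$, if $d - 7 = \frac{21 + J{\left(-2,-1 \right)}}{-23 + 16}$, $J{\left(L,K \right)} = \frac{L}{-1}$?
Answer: $- \frac{3750}{7} \approx -535.71$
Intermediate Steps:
$J{\left(L,K \right)} = - L$ ($J{\left(L,K \right)} = L \left(-1\right) = - L$)
$d = \frac{26}{7}$ ($d = 7 + \frac{21 - -2}{-23 + 16} = 7 + \frac{21 + 2}{-7} = 7 + 23 \left(- \frac{1}{7}\right) = 7 - \frac{23}{7} = \frac{26}{7} \approx 3.7143$)
$5 \cdot 8 + d \left(1 + 4\right) \left(- 6 \cdot 6 + 5\right) = 5 \cdot 8 + \frac{26 \left(1 + 4\right) \left(- 6 \cdot 6 + 5\right)}{7} = 40 + \frac{26 \cdot 5 \left(\left(-1\right) 36 + 5\right)}{7} = 40 + \frac{26 \cdot 5 \left(-36 + 5\right)}{7} = 40 + \frac{26 \cdot 5 \left(-31\right)}{7} = 40 + \frac{26}{7} \left(-155\right) = 40 - \frac{4030}{7} = - \frac{3750}{7}$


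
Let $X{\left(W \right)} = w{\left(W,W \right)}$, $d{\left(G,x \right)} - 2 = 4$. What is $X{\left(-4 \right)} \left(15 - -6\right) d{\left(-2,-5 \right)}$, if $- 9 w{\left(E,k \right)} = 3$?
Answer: $-42$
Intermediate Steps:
$w{\left(E,k \right)} = - \frac{1}{3}$ ($w{\left(E,k \right)} = \left(- \frac{1}{9}\right) 3 = - \frac{1}{3}$)
$d{\left(G,x \right)} = 6$ ($d{\left(G,x \right)} = 2 + 4 = 6$)
$X{\left(W \right)} = - \frac{1}{3}$
$X{\left(-4 \right)} \left(15 - -6\right) d{\left(-2,-5 \right)} = - \frac{15 - -6}{3} \cdot 6 = - \frac{15 + 6}{3} \cdot 6 = \left(- \frac{1}{3}\right) 21 \cdot 6 = \left(-7\right) 6 = -42$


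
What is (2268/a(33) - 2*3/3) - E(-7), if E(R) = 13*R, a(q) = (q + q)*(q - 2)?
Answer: 30727/341 ≈ 90.109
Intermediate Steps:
a(q) = 2*q*(-2 + q) (a(q) = (2*q)*(-2 + q) = 2*q*(-2 + q))
(2268/a(33) - 2*3/3) - E(-7) = (2268/((2*33*(-2 + 33))) - 2*3/3) - 13*(-7) = (2268/((2*33*31)) - 6*⅓) - 1*(-91) = (2268/2046 - 2) + 91 = (2268*(1/2046) - 2) + 91 = (378/341 - 2) + 91 = -304/341 + 91 = 30727/341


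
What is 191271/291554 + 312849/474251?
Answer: 181922840367/138269776054 ≈ 1.3157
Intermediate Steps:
191271/291554 + 312849/474251 = 181922840367/138269776054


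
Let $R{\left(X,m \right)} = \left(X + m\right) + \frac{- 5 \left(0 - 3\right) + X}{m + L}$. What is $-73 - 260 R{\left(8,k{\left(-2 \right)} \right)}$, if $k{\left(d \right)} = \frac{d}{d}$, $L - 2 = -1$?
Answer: $-5403$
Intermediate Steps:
$L = 1$ ($L = 2 - 1 = 1$)
$k{\left(d \right)} = 1$
$R{\left(X,m \right)} = X + m + \frac{15 + X}{1 + m}$ ($R{\left(X,m \right)} = \left(X + m\right) + \frac{- 5 \left(0 - 3\right) + X}{m + 1} = \left(X + m\right) + \frac{\left(-5\right) \left(-3\right) + X}{1 + m} = \left(X + m\right) + \frac{15 + X}{1 + m} = X + m + \frac{15 + X}{1 + m}$)
$-73 - 260 R{\left(8,k{\left(-2 \right)} \right)} = -73 - 260 \frac{15 + 1 + 1^{2} + 2 \cdot 8 + 8 \cdot 1}{1 + 1} = -73 - 260 \frac{15 + 1 + 1 + 16 + 8}{2} = -73 - 260 \cdot \frac{1}{2} \cdot 41 = -73 - 5330 = -5403$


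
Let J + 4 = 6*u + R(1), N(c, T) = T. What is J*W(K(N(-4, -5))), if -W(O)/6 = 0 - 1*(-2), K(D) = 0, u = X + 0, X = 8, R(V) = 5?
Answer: -588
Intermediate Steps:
u = 8 (u = 8 + 0 = 8)
W(O) = -12 (W(O) = -6*(0 - 1*(-2)) = -6*(0 + 2) = -6*2 = -12)
J = 49 (J = -4 + (6*8 + 5) = -4 + (48 + 5) = -4 + 53 = 49)
J*W(K(N(-4, -5))) = 49*(-12) = -588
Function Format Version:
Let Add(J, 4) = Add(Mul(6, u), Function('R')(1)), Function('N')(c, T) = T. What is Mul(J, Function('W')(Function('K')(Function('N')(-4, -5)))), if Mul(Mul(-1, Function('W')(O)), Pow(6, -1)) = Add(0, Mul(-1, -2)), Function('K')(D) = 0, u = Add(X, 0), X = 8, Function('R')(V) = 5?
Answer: -588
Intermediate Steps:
u = 8 (u = Add(8, 0) = 8)
Function('W')(O) = -12 (Function('W')(O) = Mul(-6, Add(0, Mul(-1, -2))) = Mul(-6, Add(0, 2)) = Mul(-6, 2) = -12)
J = 49 (J = Add(-4, Add(Mul(6, 8), 5)) = Add(-4, Add(48, 5)) = Add(-4, 53) = 49)
Mul(J, Function('W')(Function('K')(Function('N')(-4, -5)))) = Mul(49, -12) = -588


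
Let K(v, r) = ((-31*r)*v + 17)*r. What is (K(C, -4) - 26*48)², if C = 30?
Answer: 262310416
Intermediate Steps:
K(v, r) = r*(17 - 31*r*v) (K(v, r) = (-31*r*v + 17)*r = (17 - 31*r*v)*r = r*(17 - 31*r*v))
(K(C, -4) - 26*48)² = (-4*(17 - 31*(-4)*30) - 26*48)² = (-4*(17 + 3720) - 1248)² = (-4*3737 - 1248)² = (-14948 - 1248)² = (-16196)² = 262310416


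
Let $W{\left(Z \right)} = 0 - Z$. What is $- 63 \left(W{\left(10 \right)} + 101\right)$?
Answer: $-5733$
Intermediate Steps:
$W{\left(Z \right)} = - Z$
$- 63 \left(W{\left(10 \right)} + 101\right) = - 63 \left(\left(-1\right) 10 + 101\right) = - 63 \left(-10 + 101\right) = \left(-63\right) 91 = -5733$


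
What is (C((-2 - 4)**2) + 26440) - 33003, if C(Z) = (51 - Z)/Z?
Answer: -78751/12 ≈ -6562.6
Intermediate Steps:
C(Z) = (51 - Z)/Z
(C((-2 - 4)**2) + 26440) - 33003 = ((51 - (-2 - 4)**2)/((-2 - 4)**2) + 26440) - 33003 = ((51 - 1*(-6)**2)/((-6)**2) + 26440) - 33003 = ((51 - 1*36)/36 + 26440) - 33003 = ((51 - 36)/36 + 26440) - 33003 = ((1/36)*15 + 26440) - 33003 = (5/12 + 26440) - 33003 = 317285/12 - 33003 = -78751/12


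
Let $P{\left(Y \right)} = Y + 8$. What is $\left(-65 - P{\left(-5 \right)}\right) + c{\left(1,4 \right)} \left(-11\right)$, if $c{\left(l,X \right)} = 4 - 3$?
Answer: $-79$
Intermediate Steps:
$P{\left(Y \right)} = 8 + Y$
$c{\left(l,X \right)} = 1$
$\left(-65 - P{\left(-5 \right)}\right) + c{\left(1,4 \right)} \left(-11\right) = \left(-65 - \left(8 - 5\right)\right) + 1 \left(-11\right) = \left(-65 - 3\right) - 11 = -68 - 11 = -79$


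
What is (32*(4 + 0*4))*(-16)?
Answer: -2048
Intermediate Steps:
(32*(4 + 0*4))*(-16) = (32*(4 + 0))*(-16) = (32*4)*(-16) = 128*(-16) = -2048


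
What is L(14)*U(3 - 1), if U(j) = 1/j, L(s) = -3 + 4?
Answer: ½ ≈ 0.50000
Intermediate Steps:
L(s) = 1
L(14)*U(3 - 1) = 1/(3 - 1) = 1/2 = 1*(½) = ½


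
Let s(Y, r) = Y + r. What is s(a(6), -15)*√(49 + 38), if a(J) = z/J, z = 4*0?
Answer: -15*√87 ≈ -139.91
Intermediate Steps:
z = 0
a(J) = 0 (a(J) = 0/J = 0)
s(a(6), -15)*√(49 + 38) = (0 - 15)*√(49 + 38) = -15*√87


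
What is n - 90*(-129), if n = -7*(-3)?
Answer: 11631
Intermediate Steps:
n = 21
n - 90*(-129) = 21 - 90*(-129) = 21 + 11610 = 11631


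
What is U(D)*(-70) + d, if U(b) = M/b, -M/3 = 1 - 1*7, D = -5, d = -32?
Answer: 220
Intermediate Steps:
M = 18 (M = -3*(1 - 1*7) = -3*(1 - 7) = -3*(-6) = 18)
U(b) = 18/b
U(D)*(-70) + d = (18/(-5))*(-70) - 32 = (18*(-1/5))*(-70) - 32 = -18/5*(-70) - 32 = 252 - 32 = 220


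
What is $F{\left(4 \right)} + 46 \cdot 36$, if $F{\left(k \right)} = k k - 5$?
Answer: $1667$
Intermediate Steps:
$F{\left(k \right)} = -5 + k^{2}$ ($F{\left(k \right)} = k^{2} - 5 = -5 + k^{2}$)
$F{\left(4 \right)} + 46 \cdot 36 = \left(-5 + 4^{2}\right) + 46 \cdot 36 = \left(-5 + 16\right) + 1656 = 11 + 1656 = 1667$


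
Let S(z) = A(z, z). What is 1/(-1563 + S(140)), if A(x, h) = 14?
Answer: -1/1549 ≈ -0.00064558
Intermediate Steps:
S(z) = 14
1/(-1563 + S(140)) = 1/(-1563 + 14) = 1/(-1549) = -1/1549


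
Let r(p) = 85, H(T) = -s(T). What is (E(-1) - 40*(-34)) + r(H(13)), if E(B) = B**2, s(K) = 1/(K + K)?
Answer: 1446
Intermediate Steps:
s(K) = 1/(2*K)
H(T) = -1/(2*T)
(E(-1) - 40*(-34)) + r(H(13)) = ((-1)**2 - 40*(-34)) + 85 = (1 + 1360) + 85 = 1361 + 85 = 1446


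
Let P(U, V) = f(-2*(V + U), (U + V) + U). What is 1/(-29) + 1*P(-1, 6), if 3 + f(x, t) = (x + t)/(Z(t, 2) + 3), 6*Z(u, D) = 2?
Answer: -701/145 ≈ -4.8345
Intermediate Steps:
Z(u, D) = 1/3 (Z(u, D) = (1/6)*2 = 1/3)
f(x, t) = -3 + 3*t/10 + 3*x/10 (f(x, t) = -3 + (x + t)/(1/3 + 3) = -3 + (t + x)/(10/3) = -3 + (t + x)*(3/10) = -3 + (3*t/10 + 3*x/10) = -3 + 3*t/10 + 3*x/10)
P(U, V) = -3 - 3*V/10 (P(U, V) = -3 + 3*((U + V) + U)/10 + 3*(-2*(V + U))/10 = -3 + 3*(V + 2*U)/10 + 3*(-2*(U + V))/10 = -3 + (3*U/5 + 3*V/10) + 3*(-2*U - 2*V)/10 = -3 + (3*U/5 + 3*V/10) + (-3*U/5 - 3*V/5) = -3 - 3*V/10)
1/(-29) + 1*P(-1, 6) = 1/(-29) + 1*(-3 - 3/10*6) = -1/29 + 1*(-3 - 9/5) = -1/29 + 1*(-24/5) = -1/29 - 24/5 = -701/145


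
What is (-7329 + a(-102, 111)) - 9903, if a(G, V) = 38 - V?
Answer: -17305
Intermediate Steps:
(-7329 + a(-102, 111)) - 9903 = (-7329 + (38 - 1*111)) - 9903 = (-7329 + (38 - 111)) - 9903 = (-7329 - 73) - 9903 = -7402 - 9903 = -17305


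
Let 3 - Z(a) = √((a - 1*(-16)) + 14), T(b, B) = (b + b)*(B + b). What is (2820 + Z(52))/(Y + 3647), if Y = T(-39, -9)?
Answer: 2823/7391 - √82/7391 ≈ 0.38073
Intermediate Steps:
T(b, B) = 2*b*(B + b) (T(b, B) = (2*b)*(B + b) = 2*b*(B + b))
Y = 3744 (Y = 2*(-39)*(-9 - 39) = 2*(-39)*(-48) = 3744)
Z(a) = 3 - √(30 + a) (Z(a) = 3 - √((a - 1*(-16)) + 14) = 3 - √((a + 16) + 14) = 3 - √((16 + a) + 14) = 3 - √(30 + a))
(2820 + Z(52))/(Y + 3647) = (2820 + (3 - √(30 + 52)))/(3744 + 3647) = (2820 + (3 - √82))/7391 = (2823 - √82)*(1/7391) = 2823/7391 - √82/7391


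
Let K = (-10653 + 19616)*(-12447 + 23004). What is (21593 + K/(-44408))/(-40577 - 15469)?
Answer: -864279553/2488890768 ≈ -0.34725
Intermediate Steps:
K = 94622391 (K = 8963*10557 = 94622391)
(21593 + K/(-44408))/(-40577 - 15469) = (21593 + 94622391/(-44408))/(-40577 - 15469) = (21593 + 94622391*(-1/44408))/(-56046) = (21593 - 94622391/44408)*(-1/56046) = (864279553/44408)*(-1/56046) = -864279553/2488890768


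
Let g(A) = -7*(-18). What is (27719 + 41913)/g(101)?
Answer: 34816/63 ≈ 552.63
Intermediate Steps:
g(A) = 126
(27719 + 41913)/g(101) = (27719 + 41913)/126 = 69632*(1/126) = 34816/63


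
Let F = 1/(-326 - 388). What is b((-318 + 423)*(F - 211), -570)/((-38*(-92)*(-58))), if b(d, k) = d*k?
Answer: -389625/6256 ≈ -62.280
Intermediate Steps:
F = -1/714 (F = 1/(-714) = -1/714 ≈ -0.0014006)
b((-318 + 423)*(F - 211), -570)/((-38*(-92)*(-58))) = (((-318 + 423)*(-1/714 - 211))*(-570))/((-38*(-92)*(-58))) = ((105*(-150655/714))*(-570))/((3496*(-58))) = -753275/34*(-570)/(-202768) = (214683375/17)*(-1/202768) = -389625/6256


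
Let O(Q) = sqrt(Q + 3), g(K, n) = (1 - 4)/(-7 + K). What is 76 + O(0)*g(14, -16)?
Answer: 76 - 3*sqrt(3)/7 ≈ 75.258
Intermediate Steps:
g(K, n) = -3/(-7 + K)
O(Q) = sqrt(3 + Q)
76 + O(0)*g(14, -16) = 76 + sqrt(3 + 0)*(-3/(-7 + 14)) = 76 + sqrt(3)*(-3/7) = 76 - 3*sqrt(3)/7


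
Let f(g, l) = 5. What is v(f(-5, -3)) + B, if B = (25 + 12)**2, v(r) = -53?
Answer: 1316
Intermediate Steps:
B = 1369 (B = 37**2 = 1369)
v(f(-5, -3)) + B = -53 + 1369 = 1316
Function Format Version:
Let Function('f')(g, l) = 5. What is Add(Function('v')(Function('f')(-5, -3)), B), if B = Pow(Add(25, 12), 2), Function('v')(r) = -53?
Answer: 1316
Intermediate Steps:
B = 1369 (B = Pow(37, 2) = 1369)
Add(Function('v')(Function('f')(-5, -3)), B) = Add(-53, 1369) = 1316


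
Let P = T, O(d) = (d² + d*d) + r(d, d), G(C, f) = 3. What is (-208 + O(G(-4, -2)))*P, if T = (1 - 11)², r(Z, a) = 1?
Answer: -18900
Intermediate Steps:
T = 100 (T = (-10)² = 100)
O(d) = 1 + 2*d² (O(d) = (d² + d*d) + 1 = (d² + d²) + 1 = 2*d² + 1 = 1 + 2*d²)
P = 100
(-208 + O(G(-4, -2)))*P = (-208 + (1 + 2*3²))*100 = (-208 + (1 + 2*9))*100 = (-208 + (1 + 18))*100 = (-208 + 19)*100 = -189*100 = -18900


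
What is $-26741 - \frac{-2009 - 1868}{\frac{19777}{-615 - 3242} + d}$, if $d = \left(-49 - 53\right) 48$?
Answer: $- \frac{505517431498}{18903649} \approx -26742.0$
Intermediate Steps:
$d = -4896$ ($d = \left(-102\right) 48 = -4896$)
$-26741 - \frac{-2009 - 1868}{\frac{19777}{-615 - 3242} + d} = -26741 - \frac{-2009 - 1868}{\frac{19777}{-615 - 3242} - 4896} = -26741 - - \frac{3877}{\frac{19777}{-615 - 3242} - 4896} = -26741 - - \frac{3877}{\frac{19777}{-3857} - 4896} = -26741 - - \frac{3877}{19777 \left(- \frac{1}{3857}\right) - 4896} = -26741 - - \frac{3877}{- \frac{19777}{3857} - 4896} = -26741 - - \frac{3877}{- \frac{18903649}{3857}} = -26741 - \left(-3877\right) \left(- \frac{3857}{18903649}\right) = -26741 - \frac{14953589}{18903649} = - \frac{505517431498}{18903649}$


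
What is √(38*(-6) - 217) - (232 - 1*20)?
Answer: -212 + I*√445 ≈ -212.0 + 21.095*I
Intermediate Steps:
√(38*(-6) - 217) - (232 - 1*20) = √(-228 - 217) - (232 - 20) = √(-445) - 1*212 = I*√445 - 212 = -212 + I*√445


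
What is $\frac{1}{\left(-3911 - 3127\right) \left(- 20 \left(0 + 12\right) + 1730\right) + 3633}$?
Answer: $- \frac{1}{10482987} \approx -9.5393 \cdot 10^{-8}$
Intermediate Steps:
$\frac{1}{\left(-3911 - 3127\right) \left(- 20 \left(0 + 12\right) + 1730\right) + 3633} = \frac{1}{- 7038 \left(\left(-20\right) 12 + 1730\right) + 3633} = \frac{1}{- 7038 \left(-240 + 1730\right) + 3633} = \frac{1}{\left(-7038\right) 1490 + 3633} = \frac{1}{-10486620 + 3633} = \frac{1}{-10482987} = - \frac{1}{10482987}$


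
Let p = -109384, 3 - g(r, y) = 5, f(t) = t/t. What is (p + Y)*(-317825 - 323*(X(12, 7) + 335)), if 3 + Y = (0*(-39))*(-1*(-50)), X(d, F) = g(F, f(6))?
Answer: 46531479608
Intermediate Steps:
f(t) = 1
g(r, y) = -2 (g(r, y) = 3 - 1*5 = 3 - 5 = -2)
X(d, F) = -2
Y = -3 (Y = -3 + (0*(-39))*(-1*(-50)) = -3 + 0*50 = -3 + 0 = -3)
(p + Y)*(-317825 - 323*(X(12, 7) + 335)) = (-109384 - 3)*(-317825 - 323*(-2 + 335)) = -109387*(-317825 - 323*333) = -109387*(-317825 - 107559) = -109387*(-425384) = 46531479608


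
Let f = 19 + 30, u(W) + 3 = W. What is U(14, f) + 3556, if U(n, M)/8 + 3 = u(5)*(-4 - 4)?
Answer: 3404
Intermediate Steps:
u(W) = -3 + W
f = 49
U(n, M) = -152 (U(n, M) = -24 + 8*((-3 + 5)*(-4 - 4)) = -24 + 8*(2*(-8)) = -24 + 8*(-16) = -24 - 128 = -152)
U(14, f) + 3556 = -152 + 3556 = 3404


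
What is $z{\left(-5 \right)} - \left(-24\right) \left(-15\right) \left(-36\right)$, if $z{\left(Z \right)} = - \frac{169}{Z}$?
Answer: $\frac{64969}{5} \approx 12994.0$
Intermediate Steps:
$z{\left(-5 \right)} - \left(-24\right) \left(-15\right) \left(-36\right) = - \frac{169}{-5} - \left(-24\right) \left(-15\right) \left(-36\right) = \left(-169\right) \left(- \frac{1}{5}\right) - 360 \left(-36\right) = \frac{169}{5} - -12960 = \frac{169}{5} + 12960 = \frac{64969}{5}$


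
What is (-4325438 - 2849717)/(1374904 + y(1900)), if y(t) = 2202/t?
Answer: -6816397250/1306159901 ≈ -5.2187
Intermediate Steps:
(-4325438 - 2849717)/(1374904 + y(1900)) = (-4325438 - 2849717)/(1374904 + 2202/1900) = -7175155/(1374904 + 2202*(1/1900)) = -7175155/(1374904 + 1101/950) = -7175155/1306159901/950 = -7175155*950/1306159901 = -6816397250/1306159901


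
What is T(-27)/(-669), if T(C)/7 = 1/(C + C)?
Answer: 7/36126 ≈ 0.00019377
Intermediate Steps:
T(C) = 7/(2*C) (T(C) = 7/(C + C) = 7/((2*C)) = 7*(1/(2*C)) = 7/(2*C))
T(-27)/(-669) = ((7/2)/(-27))/(-669) = ((7/2)*(-1/27))*(-1/669) = -7/54*(-1/669) = 7/36126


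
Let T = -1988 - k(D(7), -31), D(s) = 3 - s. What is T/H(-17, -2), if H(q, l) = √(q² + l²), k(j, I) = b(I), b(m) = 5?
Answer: -1993*√293/293 ≈ -116.43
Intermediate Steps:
k(j, I) = 5
T = -1993 (T = -1988 - 1*5 = -1988 - 5 = -1993)
H(q, l) = √(l² + q²)
T/H(-17, -2) = -1993/√((-2)² + (-17)²) = -1993/√(4 + 289) = -1993*√293/293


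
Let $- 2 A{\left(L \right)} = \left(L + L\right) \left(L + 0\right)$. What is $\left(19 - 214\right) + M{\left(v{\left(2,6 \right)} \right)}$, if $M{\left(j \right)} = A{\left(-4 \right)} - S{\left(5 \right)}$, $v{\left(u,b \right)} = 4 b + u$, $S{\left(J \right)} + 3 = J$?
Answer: $-213$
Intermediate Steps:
$A{\left(L \right)} = - L^{2}$ ($A{\left(L \right)} = - \frac{\left(L + L\right) \left(L + 0\right)}{2} = - \frac{2 L L}{2} = - \frac{2 L^{2}}{2} = - L^{2}$)
$S{\left(J \right)} = -3 + J$
$v{\left(u,b \right)} = u + 4 b$
$M{\left(j \right)} = -18$ ($M{\left(j \right)} = - \left(-4\right)^{2} - \left(-3 + 5\right) = \left(-1\right) 16 - 2 = -16 - 2 = -18$)
$\left(19 - 214\right) + M{\left(v{\left(2,6 \right)} \right)} = \left(19 - 214\right) - 18 = -195 - 18 = -213$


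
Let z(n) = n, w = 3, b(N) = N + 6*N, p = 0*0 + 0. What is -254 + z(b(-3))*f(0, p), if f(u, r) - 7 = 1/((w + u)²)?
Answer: -1210/3 ≈ -403.33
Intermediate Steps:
p = 0 (p = 0 + 0 = 0)
b(N) = 7*N
f(u, r) = 7 + (3 + u)⁻² (f(u, r) = 7 + 1/((3 + u)²) = 7 + (3 + u)⁻²)
-254 + z(b(-3))*f(0, p) = -254 + (7*(-3))*(7 + (3 + 0)⁻²) = -254 - 21*(7 + 3⁻²) = -254 - 21*(7 + ⅑) = -254 - 21*64/9 = -254 - 448/3 = -1210/3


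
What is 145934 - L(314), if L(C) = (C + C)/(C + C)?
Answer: 145933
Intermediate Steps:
L(C) = 1 (L(C) = (2*C)/((2*C)) = (2*C)*(1/(2*C)) = 1)
145934 - L(314) = 145934 - 1*1 = 145934 - 1 = 145933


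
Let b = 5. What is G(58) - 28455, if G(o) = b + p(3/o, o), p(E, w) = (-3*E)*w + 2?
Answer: -28457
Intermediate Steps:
p(E, w) = 2 - 3*E*w (p(E, w) = -3*E*w + 2 = 2 - 3*E*w)
G(o) = -2 (G(o) = 5 + (2 - 3*3/o*o) = 5 + (2 - 9) = 5 - 7 = -2)
G(58) - 28455 = -2 - 28455 = -28457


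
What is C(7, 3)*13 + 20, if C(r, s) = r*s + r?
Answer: 384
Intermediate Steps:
C(r, s) = r + r*s
C(7, 3)*13 + 20 = (7*(1 + 3))*13 + 20 = (7*4)*13 + 20 = 28*13 + 20 = 364 + 20 = 384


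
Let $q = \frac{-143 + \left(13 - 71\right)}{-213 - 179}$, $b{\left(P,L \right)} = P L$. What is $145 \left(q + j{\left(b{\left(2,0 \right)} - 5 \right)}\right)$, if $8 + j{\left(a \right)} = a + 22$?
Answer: $\frac{540705}{392} \approx 1379.3$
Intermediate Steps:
$b{\left(P,L \right)} = L P$
$q = \frac{201}{392}$ ($q = \frac{-143 + \left(13 - 71\right)}{-392} = \left(-143 - 58\right) \left(- \frac{1}{392}\right) = \left(-201\right) \left(- \frac{1}{392}\right) = \frac{201}{392} \approx 0.51276$)
$j{\left(a \right)} = 14 + a$ ($j{\left(a \right)} = -8 + \left(a + 22\right) = -8 + \left(22 + a\right) = 14 + a$)
$145 \left(q + j{\left(b{\left(2,0 \right)} - 5 \right)}\right) = 145 \left(\frac{201}{392} + \left(14 + \left(0 \cdot 2 - 5\right)\right)\right) = 145 \left(\frac{201}{392} + \left(14 + \left(0 - 5\right)\right)\right) = 145 \left(\frac{201}{392} + \left(14 - 5\right)\right) = 145 \left(\frac{201}{392} + 9\right) = 145 \cdot \frac{3729}{392} = \frac{540705}{392}$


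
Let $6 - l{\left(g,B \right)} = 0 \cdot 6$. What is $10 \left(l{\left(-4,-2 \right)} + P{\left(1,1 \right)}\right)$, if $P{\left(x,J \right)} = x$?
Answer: $70$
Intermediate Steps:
$l{\left(g,B \right)} = 6$ ($l{\left(g,B \right)} = 6 - 0 \cdot 6 = 6 - 0 = 6 + 0 = 6$)
$10 \left(l{\left(-4,-2 \right)} + P{\left(1,1 \right)}\right) = 10 \left(6 + 1\right) = 10 \cdot 7 = 70$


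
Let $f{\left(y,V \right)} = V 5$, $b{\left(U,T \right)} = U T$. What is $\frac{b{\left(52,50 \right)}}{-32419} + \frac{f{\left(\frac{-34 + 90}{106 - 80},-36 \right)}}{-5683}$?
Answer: $- \frac{8940380}{184237177} \approx -0.048526$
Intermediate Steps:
$b{\left(U,T \right)} = T U$
$f{\left(y,V \right)} = 5 V$
$\frac{b{\left(52,50 \right)}}{-32419} + \frac{f{\left(\frac{-34 + 90}{106 - 80},-36 \right)}}{-5683} = \frac{50 \cdot 52}{-32419} + \frac{5 \left(-36\right)}{-5683} = 2600 \left(- \frac{1}{32419}\right) - - \frac{180}{5683} = - \frac{2600}{32419} + \frac{180}{5683} = - \frac{8940380}{184237177}$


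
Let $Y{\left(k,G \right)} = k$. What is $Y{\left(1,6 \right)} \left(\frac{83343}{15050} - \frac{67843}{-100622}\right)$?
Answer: $\frac{2351794124}{378590275} \approx 6.212$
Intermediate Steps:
$Y{\left(1,6 \right)} \left(\frac{83343}{15050} - \frac{67843}{-100622}\right) = 1 \left(\frac{83343}{15050} - \frac{67843}{-100622}\right) = 1 \left(83343 \cdot \frac{1}{15050} - - \frac{67843}{100622}\right) = 1 \left(\frac{83343}{15050} + \frac{67843}{100622}\right) = 1 \cdot \frac{2351794124}{378590275} = \frac{2351794124}{378590275}$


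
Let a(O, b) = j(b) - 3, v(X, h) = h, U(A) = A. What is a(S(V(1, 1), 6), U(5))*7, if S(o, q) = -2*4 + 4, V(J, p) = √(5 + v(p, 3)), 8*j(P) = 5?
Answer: -133/8 ≈ -16.625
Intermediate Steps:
j(P) = 5/8 (j(P) = (⅛)*5 = 5/8)
V(J, p) = 2*√2 (V(J, p) = √(5 + 3) = √8 = 2*√2)
S(o, q) = -4 (S(o, q) = -8 + 4 = -4)
a(O, b) = -19/8 (a(O, b) = 5/8 - 3 = -19/8)
a(S(V(1, 1), 6), U(5))*7 = -19/8*7 = -133/8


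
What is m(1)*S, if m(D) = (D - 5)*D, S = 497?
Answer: -1988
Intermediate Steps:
m(D) = D*(-5 + D) (m(D) = (-5 + D)*D = D*(-5 + D))
m(1)*S = (1*(-5 + 1))*497 = (1*(-4))*497 = -4*497 = -1988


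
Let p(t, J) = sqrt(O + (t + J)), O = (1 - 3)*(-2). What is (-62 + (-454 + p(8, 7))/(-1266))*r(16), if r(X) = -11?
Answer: 429209/633 + 11*sqrt(19)/1266 ≈ 678.09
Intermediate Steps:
O = 4 (O = -2*(-2) = 4)
p(t, J) = sqrt(4 + J + t) (p(t, J) = sqrt(4 + (t + J)) = sqrt(4 + (J + t)) = sqrt(4 + J + t))
(-62 + (-454 + p(8, 7))/(-1266))*r(16) = (-62 + (-454 + sqrt(4 + 7 + 8))/(-1266))*(-11) = (-62 + (-454 + sqrt(19))*(-1/1266))*(-11) = (-62 + (227/633 - sqrt(19)/1266))*(-11) = (-39019/633 - sqrt(19)/1266)*(-11) = 429209/633 + 11*sqrt(19)/1266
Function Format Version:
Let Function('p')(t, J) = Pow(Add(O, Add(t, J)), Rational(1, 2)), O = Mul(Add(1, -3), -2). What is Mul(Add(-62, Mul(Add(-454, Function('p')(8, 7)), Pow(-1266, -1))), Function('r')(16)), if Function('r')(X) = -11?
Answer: Add(Rational(429209, 633), Mul(Rational(11, 1266), Pow(19, Rational(1, 2)))) ≈ 678.09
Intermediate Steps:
O = 4 (O = Mul(-2, -2) = 4)
Function('p')(t, J) = Pow(Add(4, J, t), Rational(1, 2)) (Function('p')(t, J) = Pow(Add(4, Add(t, J)), Rational(1, 2)) = Pow(Add(4, Add(J, t)), Rational(1, 2)) = Pow(Add(4, J, t), Rational(1, 2)))
Mul(Add(-62, Mul(Add(-454, Function('p')(8, 7)), Pow(-1266, -1))), Function('r')(16)) = Mul(Add(-62, Mul(Add(-454, Pow(Add(4, 7, 8), Rational(1, 2))), Pow(-1266, -1))), -11) = Mul(Add(-62, Mul(Add(-454, Pow(19, Rational(1, 2))), Rational(-1, 1266))), -11) = Mul(Add(-62, Add(Rational(227, 633), Mul(Rational(-1, 1266), Pow(19, Rational(1, 2))))), -11) = Mul(Add(Rational(-39019, 633), Mul(Rational(-1, 1266), Pow(19, Rational(1, 2)))), -11) = Add(Rational(429209, 633), Mul(Rational(11, 1266), Pow(19, Rational(1, 2))))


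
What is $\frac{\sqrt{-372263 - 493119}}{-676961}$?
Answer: $- \frac{i \sqrt{865382}}{676961} \approx - 0.0013742 i$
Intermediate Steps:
$\frac{\sqrt{-372263 - 493119}}{-676961} = \sqrt{-865382} \left(- \frac{1}{676961}\right) = i \sqrt{865382} \left(- \frac{1}{676961}\right) = - \frac{i \sqrt{865382}}{676961}$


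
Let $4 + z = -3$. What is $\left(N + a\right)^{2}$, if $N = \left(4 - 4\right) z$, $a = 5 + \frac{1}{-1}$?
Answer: $16$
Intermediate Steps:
$z = -7$ ($z = -4 - 3 = -7$)
$a = 4$ ($a = 5 - 1 = 4$)
$N = 0$ ($N = \left(4 - 4\right) \left(-7\right) = 0 \left(-7\right) = 0$)
$\left(N + a\right)^{2} = \left(0 + 4\right)^{2} = 4^{2} = 16$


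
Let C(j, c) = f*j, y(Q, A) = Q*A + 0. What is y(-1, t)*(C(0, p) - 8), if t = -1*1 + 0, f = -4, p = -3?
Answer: -8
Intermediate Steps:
t = -1 (t = -1 + 0 = -1)
y(Q, A) = A*Q (y(Q, A) = A*Q + 0 = A*Q)
C(j, c) = -4*j
y(-1, t)*(C(0, p) - 8) = (-1*(-1))*(-4*0 - 8) = 1*(0 - 8) = 1*(-8) = -8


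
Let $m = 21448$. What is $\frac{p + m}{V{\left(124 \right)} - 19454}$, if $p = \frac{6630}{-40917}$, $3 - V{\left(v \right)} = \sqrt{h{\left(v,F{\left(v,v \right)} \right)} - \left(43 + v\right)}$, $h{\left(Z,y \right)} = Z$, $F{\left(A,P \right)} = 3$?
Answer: $- \frac{2844971941481}{2580099477358} + \frac{146263531 i \sqrt{43}}{2580099477358} \approx -1.1027 + 0.00037174 i$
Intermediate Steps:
$V{\left(v \right)} = 3 - i \sqrt{43}$ ($V{\left(v \right)} = 3 - \sqrt{v - \left(43 + v\right)} = 3 - \sqrt{-43} = 3 - i \sqrt{43}$)
$p = - \frac{2210}{13639}$ ($p = 6630 \left(- \frac{1}{40917}\right) = - \frac{2210}{13639} \approx -0.16204$)
$\frac{p + m}{V{\left(124 \right)} - 19454} = \frac{- \frac{2210}{13639} + 21448}{\left(3 - i \sqrt{43}\right) - 19454} = \frac{292527062}{13639 \left(-19451 - i \sqrt{43}\right)}$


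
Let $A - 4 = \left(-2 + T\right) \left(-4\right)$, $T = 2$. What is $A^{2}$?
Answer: $16$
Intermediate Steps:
$A = 4$ ($A = 4 + \left(-2 + 2\right) \left(-4\right) = 4 + 0 \left(-4\right) = 4 + 0 = 4$)
$A^{2} = 4^{2} = 16$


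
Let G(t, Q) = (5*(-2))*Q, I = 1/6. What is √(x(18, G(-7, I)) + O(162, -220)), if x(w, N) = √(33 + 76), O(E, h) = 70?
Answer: √(70 + √109) ≈ 8.9689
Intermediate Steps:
I = ⅙ ≈ 0.16667
G(t, Q) = -10*Q
x(w, N) = √109
√(x(18, G(-7, I)) + O(162, -220)) = √(√109 + 70) = √(70 + √109)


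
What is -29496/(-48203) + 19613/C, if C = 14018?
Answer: 31601869/15714178 ≈ 2.0110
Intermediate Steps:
-29496/(-48203) + 19613/C = -29496/(-48203) + 19613/14018 = -29496*(-1/48203) + 19613*(1/14018) = 29496/48203 + 19613/14018 = 31601869/15714178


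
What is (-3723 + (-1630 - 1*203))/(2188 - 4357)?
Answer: 1852/723 ≈ 2.5616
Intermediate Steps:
(-3723 + (-1630 - 1*203))/(2188 - 4357) = (-3723 + (-1630 - 203))/(-2169) = (-3723 - 1833)*(-1/2169) = -5556*(-1/2169) = 1852/723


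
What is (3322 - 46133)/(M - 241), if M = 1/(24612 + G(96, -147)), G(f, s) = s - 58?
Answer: 1044888077/5882086 ≈ 177.64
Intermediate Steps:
G(f, s) = -58 + s
M = 1/24407 (M = 1/(24612 + (-58 - 147)) = 1/(24612 - 205) = 1/24407 ≈ 4.0972e-5)
(3322 - 46133)/(M - 241) = (3322 - 46133)/(1/24407 - 241) = -42811/(-5882086/24407) = -42811*(-24407/5882086) = 1044888077/5882086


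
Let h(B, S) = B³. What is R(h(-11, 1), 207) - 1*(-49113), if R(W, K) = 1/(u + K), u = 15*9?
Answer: 16796647/342 ≈ 49113.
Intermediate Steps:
u = 135
R(W, K) = 1/(135 + K)
R(h(-11, 1), 207) - 1*(-49113) = 1/(135 + 207) - 1*(-49113) = 1/342 + 49113 = 16796647/342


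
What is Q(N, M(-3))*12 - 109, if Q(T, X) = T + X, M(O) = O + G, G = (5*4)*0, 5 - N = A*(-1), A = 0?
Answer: -85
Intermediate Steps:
N = 5 (N = 5 - 0*(-1) = 5 - 1*0 = 5 + 0 = 5)
G = 0 (G = 20*0 = 0)
M(O) = O (M(O) = O + 0 = O)
Q(N, M(-3))*12 - 109 = (5 - 3)*12 - 109 = 2*12 - 109 = 24 - 109 = -85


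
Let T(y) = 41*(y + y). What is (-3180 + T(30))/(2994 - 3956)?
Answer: 360/481 ≈ 0.74844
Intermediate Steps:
T(y) = 82*y (T(y) = 41*(2*y) = 82*y)
(-3180 + T(30))/(2994 - 3956) = (-3180 + 82*30)/(2994 - 3956) = (-3180 + 2460)/(-962) = -720*(-1/962) = 360/481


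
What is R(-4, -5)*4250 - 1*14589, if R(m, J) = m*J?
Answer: 70411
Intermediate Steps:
R(m, J) = J*m
R(-4, -5)*4250 - 1*14589 = -5*(-4)*4250 - 1*14589 = 20*4250 - 14589 = 85000 - 14589 = 70411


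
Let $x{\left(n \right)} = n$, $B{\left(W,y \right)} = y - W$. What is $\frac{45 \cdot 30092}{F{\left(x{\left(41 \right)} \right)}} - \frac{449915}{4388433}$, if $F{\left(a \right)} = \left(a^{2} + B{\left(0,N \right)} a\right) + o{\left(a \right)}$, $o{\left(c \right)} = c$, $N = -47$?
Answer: $- \frac{1188528979039}{179925753} \approx -6605.7$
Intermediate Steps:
$F{\left(a \right)} = a^{2} - 46 a$ ($F{\left(a \right)} = \left(a^{2} + \left(-47 - 0\right) a\right) + a = \left(a^{2} + \left(-47 + 0\right) a\right) + a = \left(a^{2} - 47 a\right) + a = a^{2} - 46 a$)
$\frac{45 \cdot 30092}{F{\left(x{\left(41 \right)} \right)}} - \frac{449915}{4388433} = \frac{45 \cdot 30092}{41 \left(-46 + 41\right)} - \frac{449915}{4388433} = \frac{1354140}{41 \left(-5\right)} - \frac{449915}{4388433} = \frac{1354140}{-205} - \frac{449915}{4388433} = 1354140 \left(- \frac{1}{205}\right) - \frac{449915}{4388433} = - \frac{270828}{41} - \frac{449915}{4388433} = - \frac{1188528979039}{179925753}$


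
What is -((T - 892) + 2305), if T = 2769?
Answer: -4182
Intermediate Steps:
-((T - 892) + 2305) = -((2769 - 892) + 2305) = -(1877 + 2305) = -1*4182 = -4182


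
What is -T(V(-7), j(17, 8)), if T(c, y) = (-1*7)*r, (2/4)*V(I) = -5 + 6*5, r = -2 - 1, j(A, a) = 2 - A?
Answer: -21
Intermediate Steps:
r = -3
V(I) = 50 (V(I) = 2*(-5 + 6*5) = 2*(-5 + 30) = 2*25 = 50)
T(c, y) = 21 (T(c, y) = -1*7*(-3) = -7*(-3) = 21)
-T(V(-7), j(17, 8)) = -1*21 = -21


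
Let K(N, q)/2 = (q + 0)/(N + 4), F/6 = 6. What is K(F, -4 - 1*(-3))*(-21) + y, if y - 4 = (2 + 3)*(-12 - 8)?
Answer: -1899/20 ≈ -94.950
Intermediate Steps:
F = 36 (F = 6*6 = 36)
K(N, q) = 2*q/(4 + N) (K(N, q) = 2*((q + 0)/(N + 4)) = 2*(q/(4 + N)) = 2*q/(4 + N))
y = -96 (y = 4 + (2 + 3)*(-12 - 8) = 4 + 5*(-20) = 4 - 100 = -96)
K(F, -4 - 1*(-3))*(-21) + y = (2*(-4 - 1*(-3))/(4 + 36))*(-21) - 96 = (2*(-4 + 3)/40)*(-21) - 96 = (2*(-1)*(1/40))*(-21) - 96 = -1/20*(-21) - 96 = 21/20 - 96 = -1899/20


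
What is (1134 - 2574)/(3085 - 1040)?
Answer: -288/409 ≈ -0.70416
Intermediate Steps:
(1134 - 2574)/(3085 - 1040) = -1440/2045 = -1440*1/2045 = -288/409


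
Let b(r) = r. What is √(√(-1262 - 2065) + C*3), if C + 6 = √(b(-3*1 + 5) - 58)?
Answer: √(-18 + I*√3327 + 6*I*√14) ≈ 5.6625 + 7.0756*I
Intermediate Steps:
C = -6 + 2*I*√14 (C = -6 + √((-3*1 + 5) - 58) = -6 + √((-3 + 5) - 58) = -6 + √(2 - 58) = -6 + √(-56) = -6 + 2*I*√14 ≈ -6.0 + 7.4833*I)
√(√(-1262 - 2065) + C*3) = √(√(-1262 - 2065) + (-6 + 2*I*√14)*3) = √(√(-3327) + (-18 + 6*I*√14)) = √(I*√3327 + (-18 + 6*I*√14)) = √(-18 + I*√3327 + 6*I*√14)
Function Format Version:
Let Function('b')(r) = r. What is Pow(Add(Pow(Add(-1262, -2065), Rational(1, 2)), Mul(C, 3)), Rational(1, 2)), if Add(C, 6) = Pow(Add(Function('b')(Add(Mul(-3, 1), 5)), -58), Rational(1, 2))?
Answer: Pow(Add(-18, Mul(I, Pow(3327, Rational(1, 2))), Mul(6, I, Pow(14, Rational(1, 2)))), Rational(1, 2)) ≈ Add(5.6625, Mul(7.0756, I))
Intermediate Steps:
C = Add(-6, Mul(2, I, Pow(14, Rational(1, 2)))) (C = Add(-6, Pow(Add(Add(Mul(-3, 1), 5), -58), Rational(1, 2))) = Add(-6, Pow(Add(Add(-3, 5), -58), Rational(1, 2))) = Add(-6, Pow(Add(2, -58), Rational(1, 2))) = Add(-6, Pow(-56, Rational(1, 2))) = Add(-6, Mul(2, I, Pow(14, Rational(1, 2)))) ≈ Add(-6.0000, Mul(7.4833, I)))
Pow(Add(Pow(Add(-1262, -2065), Rational(1, 2)), Mul(C, 3)), Rational(1, 2)) = Pow(Add(Pow(Add(-1262, -2065), Rational(1, 2)), Mul(Add(-6, Mul(2, I, Pow(14, Rational(1, 2)))), 3)), Rational(1, 2)) = Pow(Add(Pow(-3327, Rational(1, 2)), Add(-18, Mul(6, I, Pow(14, Rational(1, 2))))), Rational(1, 2)) = Pow(Add(Mul(I, Pow(3327, Rational(1, 2))), Add(-18, Mul(6, I, Pow(14, Rational(1, 2))))), Rational(1, 2)) = Pow(Add(-18, Mul(I, Pow(3327, Rational(1, 2))), Mul(6, I, Pow(14, Rational(1, 2)))), Rational(1, 2))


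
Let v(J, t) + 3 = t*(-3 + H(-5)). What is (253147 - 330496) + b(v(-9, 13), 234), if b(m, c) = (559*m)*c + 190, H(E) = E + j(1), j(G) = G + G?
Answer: -10672445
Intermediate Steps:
j(G) = 2*G
H(E) = 2 + E (H(E) = E + 2*1 = E + 2 = 2 + E)
v(J, t) = -3 - 6*t (v(J, t) = -3 + t*(-3 + (2 - 5)) = -3 + t*(-3 - 3) = -3 + t*(-6) = -3 - 6*t)
b(m, c) = 190 + 559*c*m (b(m, c) = 559*c*m + 190 = 190 + 559*c*m)
(253147 - 330496) + b(v(-9, 13), 234) = (253147 - 330496) + (190 + 559*234*(-3 - 6*13)) = -77349 + (190 + 559*234*(-3 - 78)) = -77349 + (190 + 559*234*(-81)) = -77349 + (190 - 10595286) = -77349 - 10595096 = -10672445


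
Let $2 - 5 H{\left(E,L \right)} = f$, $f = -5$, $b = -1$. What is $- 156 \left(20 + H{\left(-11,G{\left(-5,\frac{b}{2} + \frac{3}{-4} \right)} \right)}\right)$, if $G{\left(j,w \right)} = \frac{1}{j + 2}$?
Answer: $- \frac{16692}{5} \approx -3338.4$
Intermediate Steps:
$G{\left(j,w \right)} = \frac{1}{2 + j}$
$H{\left(E,L \right)} = \frac{7}{5}$ ($H{\left(E,L \right)} = \frac{2}{5} - -1 = \frac{2}{5} + 1 = \frac{7}{5}$)
$- 156 \left(20 + H{\left(-11,G{\left(-5,\frac{b}{2} + \frac{3}{-4} \right)} \right)}\right) = - 156 \left(20 + \frac{7}{5}\right) = \left(-156\right) \frac{107}{5} = - \frac{16692}{5}$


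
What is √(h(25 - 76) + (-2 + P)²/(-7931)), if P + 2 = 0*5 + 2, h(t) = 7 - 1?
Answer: √377372842/7931 ≈ 2.4494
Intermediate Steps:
h(t) = 6
P = 0 (P = -2 + (0*5 + 2) = -2 + (0 + 2) = -2 + 2 = 0)
√(h(25 - 76) + (-2 + P)²/(-7931)) = √(6 + (-2 + 0)²/(-7931)) = √(6 + (-2)²*(-1/7931)) = √(6 + 4*(-1/7931)) = √(6 - 4/7931) = √(47582/7931) = √377372842/7931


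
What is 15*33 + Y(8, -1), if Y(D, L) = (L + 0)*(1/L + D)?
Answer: 488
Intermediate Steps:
Y(D, L) = L*(D + 1/L)
15*33 + Y(8, -1) = 15*33 + (1 + 8*(-1)) = 495 + (1 - 8) = 495 - 7 = 488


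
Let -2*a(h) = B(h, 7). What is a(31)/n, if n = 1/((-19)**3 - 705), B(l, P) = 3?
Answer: 11346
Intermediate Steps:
a(h) = -3/2 (a(h) = -1/2*3 = -3/2)
n = -1/7564 (n = 1/(-6859 - 705) = 1/(-7564) = -1/7564 ≈ -0.00013221)
a(31)/n = -3/(2*(-1/7564)) = -3/2*(-7564) = 11346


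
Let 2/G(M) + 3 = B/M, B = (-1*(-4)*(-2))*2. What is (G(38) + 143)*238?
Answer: 2203166/65 ≈ 33895.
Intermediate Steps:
B = -16 (B = (4*(-2))*2 = -8*2 = -16)
G(M) = 2/(-3 - 16/M)
(G(38) + 143)*238 = (-2*38/(16 + 3*38) + 143)*238 = (-2*38/(16 + 114) + 143)*238 = (-2*38/130 + 143)*238 = (-2*38*1/130 + 143)*238 = (-38/65 + 143)*238 = (9257/65)*238 = 2203166/65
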